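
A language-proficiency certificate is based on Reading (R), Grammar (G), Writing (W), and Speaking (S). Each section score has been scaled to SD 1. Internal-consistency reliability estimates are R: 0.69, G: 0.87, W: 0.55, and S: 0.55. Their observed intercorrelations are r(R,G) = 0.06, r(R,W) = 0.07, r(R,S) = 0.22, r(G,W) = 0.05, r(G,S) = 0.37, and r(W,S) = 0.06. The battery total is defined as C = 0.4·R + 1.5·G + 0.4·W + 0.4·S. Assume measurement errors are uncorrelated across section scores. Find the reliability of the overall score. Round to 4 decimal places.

0.8578

Var(C) = 0.4² + 1.5² + 0.4² + 0.4² + 2·[0.6·0.06 + 0.16·0.07 + 0.16·0.22 + 0.6·0.05 + 0.6·0.37 + 0.16·0.06] = 2.73 + 0.688 = 3.418.
With uncorrelated errors the cross-covariances are all true-score covariance, so they carry over unchanged; only the diagonal terms shrink to ρᵢσᵢ².
True-score variance = [0.4²·0.69 + 1.5²·0.87 + 0.4²·0.55 + 0.4²·0.55] + 0.688 = 2.2439 + 0.688 = 2.9319.
Reliability = 2.9319 / 3.418 = 0.8578.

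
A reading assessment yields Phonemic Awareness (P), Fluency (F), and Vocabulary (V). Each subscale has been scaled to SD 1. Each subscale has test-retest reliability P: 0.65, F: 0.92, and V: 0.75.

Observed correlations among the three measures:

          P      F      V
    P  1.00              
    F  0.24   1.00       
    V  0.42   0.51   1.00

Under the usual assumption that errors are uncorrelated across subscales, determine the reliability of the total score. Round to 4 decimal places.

Var(P+F+V) = 3 + 2·[0.24 + 0.42 + 0.51] = 3 + 2.34 = 5.34.
Because errors are independent across components, Cov(Tᵢ,Tⱼ) = Cov(Xᵢ,Xⱼ); the off-diagonal part of the true-score variance is the same as above.
True-score variance = [0.65 + 0.92 + 0.75] + 2.34 = 2.32 + 2.34 = 4.66.
Reliability = 4.66 / 5.34 = 0.8727.

0.8727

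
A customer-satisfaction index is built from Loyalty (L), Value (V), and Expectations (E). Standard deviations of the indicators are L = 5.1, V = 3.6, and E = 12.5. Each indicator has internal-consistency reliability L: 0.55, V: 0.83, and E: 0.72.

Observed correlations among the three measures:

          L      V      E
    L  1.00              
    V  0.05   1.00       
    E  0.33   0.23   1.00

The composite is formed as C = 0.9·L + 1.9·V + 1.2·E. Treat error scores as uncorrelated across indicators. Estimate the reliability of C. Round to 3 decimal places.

Var(C) = 0.9²·5.1² + 1.9²·3.6² + 1.2²·12.5² + 2·[1.71·5.1·3.6·0.05 + 1.08·5.1·12.5·0.33 + 2.28·3.6·12.5·0.23] = 292.854 + 95.7766 = 388.63.
Under uncorrelated errors the observed covariances equal the true-score covariances, so only the own-variance terms attenuate.
True-score variance = [0.9²·5.1²·0.55 + 1.9²·3.6²·0.83 + 1.2²·12.5²·0.72] + 95.7766 = 212.42 + 95.7766 = 308.196.
Reliability = 308.196 / 388.63 = 0.793.

0.793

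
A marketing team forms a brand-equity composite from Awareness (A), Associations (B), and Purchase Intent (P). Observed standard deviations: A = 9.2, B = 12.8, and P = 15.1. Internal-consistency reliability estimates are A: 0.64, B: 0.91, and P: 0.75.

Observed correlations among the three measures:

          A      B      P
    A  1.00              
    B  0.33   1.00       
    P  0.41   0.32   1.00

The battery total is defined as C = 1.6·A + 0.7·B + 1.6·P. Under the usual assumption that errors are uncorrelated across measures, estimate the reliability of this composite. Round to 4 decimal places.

0.8346

Var(C) = 1.6²·9.2² + 0.7²·12.8² + 1.6²·15.1² + 2·[1.12·9.2·12.8·0.33 + 2.56·9.2·15.1·0.41 + 1.12·12.8·15.1·0.32] = 880.666 + 517.212 = 1397.88.
With uncorrelated errors the cross-covariances are all true-score covariance, so they carry over unchanged; only the diagonal terms shrink to ρᵢσᵢ².
True-score variance = [1.6²·9.2²·0.64 + 0.7²·12.8²·0.91 + 1.6²·15.1²·0.75] + 517.212 = 649.51 + 517.212 = 1166.72.
Reliability = 1166.72 / 1397.88 = 0.8346.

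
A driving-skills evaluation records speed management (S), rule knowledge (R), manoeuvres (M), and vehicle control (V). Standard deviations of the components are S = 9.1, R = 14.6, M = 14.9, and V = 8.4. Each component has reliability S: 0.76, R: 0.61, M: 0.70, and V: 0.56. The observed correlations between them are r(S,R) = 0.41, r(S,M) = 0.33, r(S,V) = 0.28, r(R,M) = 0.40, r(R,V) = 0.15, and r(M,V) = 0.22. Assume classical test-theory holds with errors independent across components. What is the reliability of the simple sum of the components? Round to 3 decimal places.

0.817

Var(S+R+M+V) = 9.1² + 14.6² + 14.9² + 8.4² + 2·[9.1·14.6·0.41 + 9.1·14.9·0.33 + 9.1·8.4·0.28 + 14.6·14.9·0.40 + 14.6·8.4·0.15 + 14.9·8.4·0.22] = 588.54 + 507.135 = 1095.68.
Under uncorrelated errors the observed covariances equal the true-score covariances, so only the own-variance terms attenuate.
True-score variance = [9.1²·0.76 + 14.6²·0.61 + 14.9²·0.70 + 8.4²·0.56] + 507.135 = 387.884 + 507.135 = 895.019.
Reliability = 895.019 / 1095.68 = 0.817.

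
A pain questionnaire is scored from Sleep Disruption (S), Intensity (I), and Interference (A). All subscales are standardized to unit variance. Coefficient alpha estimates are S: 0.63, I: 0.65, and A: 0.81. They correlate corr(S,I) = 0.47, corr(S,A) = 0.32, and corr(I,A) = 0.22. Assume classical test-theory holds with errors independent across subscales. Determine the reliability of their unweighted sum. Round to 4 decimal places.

Var(S+I+A) = 3 + 2·[0.47 + 0.32 + 0.22] = 3 + 2.02 = 5.02.
Under uncorrelated errors the observed covariances equal the true-score covariances, so only the own-variance terms attenuate.
True-score variance = [0.63 + 0.65 + 0.81] + 2.02 = 2.09 + 2.02 = 4.11.
Reliability = 4.11 / 5.02 = 0.8187.

0.8187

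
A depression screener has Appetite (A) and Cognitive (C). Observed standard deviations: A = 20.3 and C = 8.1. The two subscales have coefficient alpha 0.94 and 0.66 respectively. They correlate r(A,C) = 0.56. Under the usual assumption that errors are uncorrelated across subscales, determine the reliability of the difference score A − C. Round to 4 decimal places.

0.8398

Var(A−C) = 20.3² + 8.1² − 2·20.3·8.1·0.56 = 477.7 − 184.162 = 293.538.
With uncorrelated errors the cross-covariances are all true-score covariance, so they carry over unchanged; only the diagonal terms shrink to ρᵢσᵢ².
True-score variance = [20.3²·0.94 + 8.1²·0.66] − 184.162 = 430.667 − 184.162 = 246.506.
Reliability = 246.506 / 293.538 = 0.8398.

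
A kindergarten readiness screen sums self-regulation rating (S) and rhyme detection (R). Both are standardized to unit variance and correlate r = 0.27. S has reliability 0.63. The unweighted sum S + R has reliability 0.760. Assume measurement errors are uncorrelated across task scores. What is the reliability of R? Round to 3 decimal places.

Var(S+R) = 2 + 2·0.27 = 2.540.
True-score variance = ρ_S + ρ_R + 2·0.27, so 0.760 = (0.63 + ρ_R + 0.54) / 2.540.
ρ_R = 0.760·2.540 − 0.63 − 0.54 = 0.760.

0.760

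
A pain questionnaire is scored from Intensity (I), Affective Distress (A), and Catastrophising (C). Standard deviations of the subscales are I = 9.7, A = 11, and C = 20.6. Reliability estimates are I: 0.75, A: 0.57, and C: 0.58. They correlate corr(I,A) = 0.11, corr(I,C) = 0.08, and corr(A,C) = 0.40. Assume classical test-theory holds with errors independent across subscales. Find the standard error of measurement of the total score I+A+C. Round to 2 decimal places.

Var(total) = 639.45 + 236.725 = 876.175.
True-score variance = 385.666 + 236.725 = 622.391, so reliability = 0.7104.
Error variance = 876.175 − 622.391 = 253.784; SEM = √253.784 = 15.93.

15.93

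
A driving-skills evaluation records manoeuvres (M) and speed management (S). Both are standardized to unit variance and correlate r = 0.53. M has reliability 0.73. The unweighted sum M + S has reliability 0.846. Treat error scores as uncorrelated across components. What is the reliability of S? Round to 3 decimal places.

0.799

Var(M+S) = 2 + 2·0.53 = 3.060.
True-score variance = ρ_M + ρ_S + 2·0.53, so 0.846 = (0.73 + ρ_S + 1.06) / 3.060.
ρ_S = 0.846·3.060 − 0.73 − 1.06 = 0.799.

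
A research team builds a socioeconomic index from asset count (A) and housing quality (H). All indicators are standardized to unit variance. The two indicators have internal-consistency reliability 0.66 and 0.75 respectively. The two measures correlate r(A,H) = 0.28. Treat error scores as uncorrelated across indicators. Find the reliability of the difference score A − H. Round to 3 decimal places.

Var(A−H) = 1 + 1 − 2·0.28 = 2 − 0.56 = 1.44.
With uncorrelated errors the cross-covariances are all true-score covariance, so they carry over unchanged; only the diagonal terms shrink to ρᵢσᵢ².
True-score variance = [0.66 + 0.75] − 0.56 = 1.41 − 0.56 = 0.85.
Reliability = 0.85 / 1.44 = 0.590.

0.590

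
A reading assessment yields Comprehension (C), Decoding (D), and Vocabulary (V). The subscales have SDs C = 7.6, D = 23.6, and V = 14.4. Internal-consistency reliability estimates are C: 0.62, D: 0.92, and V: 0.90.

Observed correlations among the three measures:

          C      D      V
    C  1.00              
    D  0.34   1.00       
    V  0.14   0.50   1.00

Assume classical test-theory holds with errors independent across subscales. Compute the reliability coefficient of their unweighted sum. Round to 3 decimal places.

Var(C+D+V) = 7.6² + 23.6² + 14.4² + 2·[7.6·23.6·0.34 + 7.6·14.4·0.14 + 23.6·14.4·0.50] = 822.08 + 492.448 = 1314.53.
Under uncorrelated errors the observed covariances equal the true-score covariances, so only the own-variance terms attenuate.
True-score variance = [7.6²·0.62 + 23.6²·0.92 + 14.4²·0.90] + 492.448 = 734.838 + 492.448 = 1227.29.
Reliability = 1227.29 / 1314.53 = 0.934.

0.934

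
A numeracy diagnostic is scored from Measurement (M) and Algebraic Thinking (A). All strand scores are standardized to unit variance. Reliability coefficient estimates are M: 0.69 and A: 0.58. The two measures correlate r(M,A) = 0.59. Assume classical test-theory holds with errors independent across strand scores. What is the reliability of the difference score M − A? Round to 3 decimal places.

0.110

Var(M−A) = 1 + 1 − 2·0.59 = 2 − 1.18 = 0.82.
Under uncorrelated errors the observed covariances equal the true-score covariances, so only the own-variance terms attenuate.
True-score variance = [0.69 + 0.58] − 1.18 = 1.27 − 1.18 = 0.09.
Reliability = 0.09 / 0.82 = 0.110.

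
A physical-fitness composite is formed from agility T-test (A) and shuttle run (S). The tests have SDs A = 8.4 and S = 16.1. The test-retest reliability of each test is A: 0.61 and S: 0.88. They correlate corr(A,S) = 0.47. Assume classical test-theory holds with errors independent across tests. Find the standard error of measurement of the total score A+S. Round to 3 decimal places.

Var(total) = 329.77 + 127.126 = 456.896.
True-score variance = 271.146 + 127.126 = 398.272, so reliability = 0.8717.
Error variance = 456.896 − 398.272 = 58.6236; SEM = √58.6236 = 7.657.

7.657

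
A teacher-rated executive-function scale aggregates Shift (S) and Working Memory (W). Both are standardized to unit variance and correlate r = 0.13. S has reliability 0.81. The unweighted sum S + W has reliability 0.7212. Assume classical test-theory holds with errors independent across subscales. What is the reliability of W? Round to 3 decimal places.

Var(S+W) = 2 + 2·0.13 = 2.260.
True-score variance = ρ_S + ρ_W + 2·0.13, so 0.7212 = (0.81 + ρ_W + 0.26) / 2.260.
ρ_W = 0.7212·2.260 − 0.81 − 0.26 = 0.560.

0.560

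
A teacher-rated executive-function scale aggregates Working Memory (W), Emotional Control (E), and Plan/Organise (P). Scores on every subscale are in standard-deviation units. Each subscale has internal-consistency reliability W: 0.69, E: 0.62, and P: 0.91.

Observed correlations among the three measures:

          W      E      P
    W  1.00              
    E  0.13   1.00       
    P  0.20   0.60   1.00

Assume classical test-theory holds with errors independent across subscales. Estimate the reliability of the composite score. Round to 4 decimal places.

0.8395

Var(W+E+P) = 3 + 2·[0.13 + 0.20 + 0.60] = 3 + 1.86 = 4.86.
With uncorrelated errors the cross-covariances are all true-score covariance, so they carry over unchanged; only the diagonal terms shrink to ρᵢσᵢ².
True-score variance = [0.69 + 0.62 + 0.91] + 1.86 = 2.22 + 1.86 = 4.08.
Reliability = 4.08 / 4.86 = 0.8395.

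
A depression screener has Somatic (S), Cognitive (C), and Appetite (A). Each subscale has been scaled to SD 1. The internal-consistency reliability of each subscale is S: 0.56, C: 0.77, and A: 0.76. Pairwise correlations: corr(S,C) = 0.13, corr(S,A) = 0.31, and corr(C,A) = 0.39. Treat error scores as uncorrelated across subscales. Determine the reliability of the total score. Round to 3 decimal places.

Var(S+C+A) = 3 + 2·[0.13 + 0.31 + 0.39] = 3 + 1.66 = 4.66.
With uncorrelated errors the cross-covariances are all true-score covariance, so they carry over unchanged; only the diagonal terms shrink to ρᵢσᵢ².
True-score variance = [0.56 + 0.77 + 0.76] + 1.66 = 2.09 + 1.66 = 3.75.
Reliability = 3.75 / 4.66 = 0.805.

0.805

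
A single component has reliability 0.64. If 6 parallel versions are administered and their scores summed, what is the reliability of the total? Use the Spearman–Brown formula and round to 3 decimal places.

ρ_k = kρ / (1 + (k−1)ρ) = 6·0.64 / (1 + 5·0.64) = 3.840 / 4.200 = 0.914.

0.914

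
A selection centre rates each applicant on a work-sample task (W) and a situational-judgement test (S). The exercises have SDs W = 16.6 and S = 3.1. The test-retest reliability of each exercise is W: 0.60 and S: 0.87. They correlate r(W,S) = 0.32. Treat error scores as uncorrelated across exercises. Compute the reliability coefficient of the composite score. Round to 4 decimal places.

Var(W+S) = 16.6² + 3.1² + 2·[16.6·3.1·0.32] = 285.17 + 32.9344 = 318.104.
Because errors are independent across components, Cov(Tᵢ,Tⱼ) = Cov(Xᵢ,Xⱼ); the off-diagonal part of the true-score variance is the same as above.
True-score variance = [16.6²·0.60 + 3.1²·0.87] + 32.9344 = 173.697 + 32.9344 = 206.631.
Reliability = 206.631 / 318.104 = 0.6496.

0.6496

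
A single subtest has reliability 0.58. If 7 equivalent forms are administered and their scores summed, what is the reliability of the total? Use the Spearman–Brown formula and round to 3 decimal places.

0.906

ρ_k = kρ / (1 + (k−1)ρ) = 7·0.58 / (1 + 6·0.58) = 4.060 / 4.480 = 0.906.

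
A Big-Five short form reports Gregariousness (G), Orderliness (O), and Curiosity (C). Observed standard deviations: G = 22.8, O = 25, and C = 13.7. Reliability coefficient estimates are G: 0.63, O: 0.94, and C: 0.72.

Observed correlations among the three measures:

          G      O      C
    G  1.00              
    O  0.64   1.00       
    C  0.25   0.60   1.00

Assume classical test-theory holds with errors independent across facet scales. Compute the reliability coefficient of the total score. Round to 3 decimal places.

0.893

Var(G+O+C) = 22.8² + 25² + 13.7² + 2·[22.8·25·0.64 + 22.8·13.7·0.25 + 25·13.7·0.60] = 1332.53 + 1296.78 = 2629.31.
With uncorrelated errors the cross-covariances are all true-score covariance, so they carry over unchanged; only the diagonal terms shrink to ρᵢσᵢ².
True-score variance = [22.8²·0.63 + 25²·0.94 + 13.7²·0.72] + 1296.78 = 1050.14 + 1296.78 = 2346.92.
Reliability = 2346.92 / 2629.31 = 0.893.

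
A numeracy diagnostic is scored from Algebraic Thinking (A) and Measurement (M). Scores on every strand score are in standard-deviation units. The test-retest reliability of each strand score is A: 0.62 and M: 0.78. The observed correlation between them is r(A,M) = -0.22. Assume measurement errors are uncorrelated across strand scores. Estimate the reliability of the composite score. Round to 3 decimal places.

Var(A+M) = 2 + 2·[(-0.22)] = 2 − 0.44 = 1.56.
Under uncorrelated errors the observed covariances equal the true-score covariances, so only the own-variance terms attenuate.
True-score variance = [0.62 + 0.78] − 0.44 = 1.4 − 0.44 = 0.96.
Reliability = 0.96 / 1.56 = 0.615.

0.615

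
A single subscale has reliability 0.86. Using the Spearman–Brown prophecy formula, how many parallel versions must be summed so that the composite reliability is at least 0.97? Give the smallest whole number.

k ≥ ρ*(1−ρ₁)/(ρ₁(1−ρ*)) = 0.97·0.14 / (0.86·0.03) = 5.264.
Smallest integer k = 6.

6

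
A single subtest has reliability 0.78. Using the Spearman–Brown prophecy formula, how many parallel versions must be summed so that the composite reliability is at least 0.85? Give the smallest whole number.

k ≥ ρ*(1−ρ₁)/(ρ₁(1−ρ*)) = 0.85·0.22 / (0.78·0.15) = 1.598.
Smallest integer k = 2.

2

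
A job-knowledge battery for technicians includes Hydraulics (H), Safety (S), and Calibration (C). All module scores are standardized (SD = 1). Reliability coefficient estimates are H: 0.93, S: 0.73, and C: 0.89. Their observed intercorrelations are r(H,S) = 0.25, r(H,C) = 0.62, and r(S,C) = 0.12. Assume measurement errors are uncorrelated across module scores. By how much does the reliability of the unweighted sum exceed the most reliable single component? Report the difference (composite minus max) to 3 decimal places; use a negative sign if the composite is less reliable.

Var(sum) = 3 + 1.98 = 4.98; true-score variance = 2.55 + 1.98 = 4.53; composite reliability = 0.9096.
Max component reliability = 0.9300.
Difference = 0.9096 − 0.9300 = -0.020.

-0.020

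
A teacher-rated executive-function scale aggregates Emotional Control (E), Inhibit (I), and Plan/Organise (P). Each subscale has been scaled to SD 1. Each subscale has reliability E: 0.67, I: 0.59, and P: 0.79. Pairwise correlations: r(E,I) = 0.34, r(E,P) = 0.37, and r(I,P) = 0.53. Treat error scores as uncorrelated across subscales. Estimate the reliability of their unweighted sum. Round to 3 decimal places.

0.827

Var(E+I+P) = 3 + 2·[0.34 + 0.37 + 0.53] = 3 + 2.48 = 5.48.
With uncorrelated errors the cross-covariances are all true-score covariance, so they carry over unchanged; only the diagonal terms shrink to ρᵢσᵢ².
True-score variance = [0.67 + 0.59 + 0.79] + 2.48 = 2.05 + 2.48 = 4.53.
Reliability = 4.53 / 5.48 = 0.827.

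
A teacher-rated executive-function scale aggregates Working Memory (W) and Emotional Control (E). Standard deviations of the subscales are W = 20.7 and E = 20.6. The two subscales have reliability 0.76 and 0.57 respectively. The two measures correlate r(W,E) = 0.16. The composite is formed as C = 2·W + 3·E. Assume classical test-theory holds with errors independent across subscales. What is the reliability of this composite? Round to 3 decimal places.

Var(C) = 2²·20.7² + 3²·20.6² + 2·[6·20.7·20.6·0.16] = 5533.2 + 818.726 = 6351.93.
With uncorrelated errors the cross-covariances are all true-score covariance, so they carry over unchanged; only the diagonal terms shrink to ρᵢσᵢ².
True-score variance = [2²·20.7²·0.76 + 3²·20.6²·0.57] + 818.726 = 3479.58 + 818.726 = 4298.3.
Reliability = 4298.3 / 6351.93 = 0.677.

0.677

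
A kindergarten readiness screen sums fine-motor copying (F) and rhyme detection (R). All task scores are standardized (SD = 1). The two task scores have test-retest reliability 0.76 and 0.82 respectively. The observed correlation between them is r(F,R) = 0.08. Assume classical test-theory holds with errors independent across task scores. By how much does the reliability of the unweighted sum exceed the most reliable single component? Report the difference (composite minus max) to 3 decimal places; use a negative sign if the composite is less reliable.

Var(sum) = 2 + 0.16 = 2.16; true-score variance = 1.58 + 0.16 = 1.74; composite reliability = 0.8056.
Max component reliability = 0.8200.
Difference = 0.8056 − 0.8200 = -0.014.

-0.014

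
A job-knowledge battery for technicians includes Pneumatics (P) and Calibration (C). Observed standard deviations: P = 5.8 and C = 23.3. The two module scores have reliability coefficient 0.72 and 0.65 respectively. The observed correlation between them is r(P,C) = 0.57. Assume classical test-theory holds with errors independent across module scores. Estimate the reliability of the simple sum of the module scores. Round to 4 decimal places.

Var(P+C) = 5.8² + 23.3² + 2·[5.8·23.3·0.57] = 576.53 + 154.06 = 730.59.
With uncorrelated errors the cross-covariances are all true-score covariance, so they carry over unchanged; only the diagonal terms shrink to ρᵢσᵢ².
True-score variance = [5.8²·0.72 + 23.3²·0.65] + 154.06 = 377.099 + 154.06 = 531.159.
Reliability = 531.159 / 730.59 = 0.7270.

0.7270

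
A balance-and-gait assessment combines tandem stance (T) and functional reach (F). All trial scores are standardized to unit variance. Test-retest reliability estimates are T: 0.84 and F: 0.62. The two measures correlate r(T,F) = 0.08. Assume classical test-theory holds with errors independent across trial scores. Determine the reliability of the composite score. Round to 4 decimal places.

0.7500

Var(T+F) = 2 + 2·[0.08] = 2 + 0.16 = 2.16.
Under uncorrelated errors the observed covariances equal the true-score covariances, so only the own-variance terms attenuate.
True-score variance = [0.84 + 0.62] + 0.16 = 1.46 + 0.16 = 1.62.
Reliability = 1.62 / 2.16 = 0.7500.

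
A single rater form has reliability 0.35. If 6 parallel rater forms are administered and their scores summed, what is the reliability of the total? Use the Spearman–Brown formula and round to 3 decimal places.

ρ_k = kρ / (1 + (k−1)ρ) = 6·0.35 / (1 + 5·0.35) = 2.100 / 2.750 = 0.764.

0.764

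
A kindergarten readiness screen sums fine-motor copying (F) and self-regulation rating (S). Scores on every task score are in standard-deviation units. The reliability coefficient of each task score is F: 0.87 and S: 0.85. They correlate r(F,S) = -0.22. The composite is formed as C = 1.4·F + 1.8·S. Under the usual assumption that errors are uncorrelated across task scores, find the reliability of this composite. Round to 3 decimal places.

0.819

Var(C) = 1.4² + 1.8² + 2·[2.52·(-0.22)] = 5.2 − 1.1088 = 4.0912.
Because errors are independent across components, Cov(Tᵢ,Tⱼ) = Cov(Xᵢ,Xⱼ); the off-diagonal part of the true-score variance is the same as above.
True-score variance = [1.4²·0.87 + 1.8²·0.85] − 1.1088 = 4.4592 − 1.1088 = 3.3504.
Reliability = 3.3504 / 4.0912 = 0.819.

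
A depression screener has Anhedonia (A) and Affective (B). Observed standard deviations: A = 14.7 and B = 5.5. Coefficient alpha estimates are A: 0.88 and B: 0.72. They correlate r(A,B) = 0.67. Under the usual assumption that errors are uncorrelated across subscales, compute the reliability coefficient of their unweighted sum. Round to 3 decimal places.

Var(A+B) = 14.7² + 5.5² + 2·[14.7·5.5·0.67] = 246.34 + 108.339 = 354.679.
Because errors are independent across components, Cov(Tᵢ,Tⱼ) = Cov(Xᵢ,Xⱼ); the off-diagonal part of the true-score variance is the same as above.
True-score variance = [14.7²·0.88 + 5.5²·0.72] + 108.339 = 211.939 + 108.339 = 320.278.
Reliability = 320.278 / 354.679 = 0.903.

0.903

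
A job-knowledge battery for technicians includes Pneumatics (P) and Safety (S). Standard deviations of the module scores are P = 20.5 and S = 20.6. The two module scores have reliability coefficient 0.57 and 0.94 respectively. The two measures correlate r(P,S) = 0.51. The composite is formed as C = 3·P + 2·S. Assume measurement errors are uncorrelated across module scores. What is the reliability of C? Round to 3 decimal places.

0.786

Var(C) = 3²·20.5² + 2²·20.6² + 2·[6·20.5·20.6·0.51] = 5479.69 + 2584.48 = 8064.17.
Under uncorrelated errors the observed covariances equal the true-score covariances, so only the own-variance terms attenuate.
True-score variance = [3²·20.5²·0.57 + 2²·20.6²·0.94] + 2584.48 = 3751.48 + 2584.48 = 6335.95.
Reliability = 6335.95 / 8064.17 = 0.786.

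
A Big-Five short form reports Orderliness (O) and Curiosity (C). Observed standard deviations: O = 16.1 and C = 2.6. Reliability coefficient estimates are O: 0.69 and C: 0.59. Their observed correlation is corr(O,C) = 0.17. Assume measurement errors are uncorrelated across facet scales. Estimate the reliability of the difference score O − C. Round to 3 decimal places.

0.670

Var(O−C) = 16.1² + 2.6² − 2·16.1·2.6·0.17 = 265.97 − 14.2324 = 251.738.
With uncorrelated errors the cross-covariances are all true-score covariance, so they carry over unchanged; only the diagonal terms shrink to ρᵢσᵢ².
True-score variance = [16.1²·0.69 + 2.6²·0.59] − 14.2324 = 182.843 − 14.2324 = 168.611.
Reliability = 168.611 / 251.738 = 0.670.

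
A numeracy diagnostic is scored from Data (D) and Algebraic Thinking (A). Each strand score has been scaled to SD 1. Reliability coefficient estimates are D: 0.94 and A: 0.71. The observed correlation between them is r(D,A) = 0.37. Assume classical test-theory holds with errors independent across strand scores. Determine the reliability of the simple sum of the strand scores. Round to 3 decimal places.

0.872

Var(D+A) = 2 + 2·[0.37] = 2 + 0.74 = 2.74.
With uncorrelated errors the cross-covariances are all true-score covariance, so they carry over unchanged; only the diagonal terms shrink to ρᵢσᵢ².
True-score variance = [0.94 + 0.71] + 0.74 = 1.65 + 0.74 = 2.39.
Reliability = 2.39 / 2.74 = 0.872.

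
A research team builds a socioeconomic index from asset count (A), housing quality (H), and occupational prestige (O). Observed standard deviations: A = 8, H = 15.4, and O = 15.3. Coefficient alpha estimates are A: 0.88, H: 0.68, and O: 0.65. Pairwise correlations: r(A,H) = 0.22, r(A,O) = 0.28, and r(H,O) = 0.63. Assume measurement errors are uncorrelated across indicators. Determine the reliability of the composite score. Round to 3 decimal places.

Var(A+H+O) = 8² + 15.4² + 15.3² + 2·[8·15.4·0.22 + 8·15.3·0.28 + 15.4·15.3·0.63] = 535.25 + 419.633 = 954.883.
Because errors are independent across components, Cov(Tᵢ,Tⱼ) = Cov(Xᵢ,Xⱼ); the off-diagonal part of the true-score variance is the same as above.
True-score variance = [8²·0.88 + 15.4²·0.68 + 15.3²·0.65] + 419.633 = 369.747 + 419.633 = 789.381.
Reliability = 789.381 / 954.883 = 0.827.

0.827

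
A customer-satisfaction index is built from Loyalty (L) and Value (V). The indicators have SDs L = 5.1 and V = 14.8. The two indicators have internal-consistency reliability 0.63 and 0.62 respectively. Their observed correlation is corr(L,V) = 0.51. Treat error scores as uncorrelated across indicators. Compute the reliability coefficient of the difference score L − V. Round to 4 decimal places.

Var(L−V) = 5.1² + 14.8² − 2·5.1·14.8·0.51 = 245.05 − 76.9896 = 168.06.
Because errors are independent across components, Cov(Tᵢ,Tⱼ) = Cov(Xᵢ,Xⱼ); the off-diagonal part of the true-score variance is the same as above.
True-score variance = [5.1²·0.63 + 14.8²·0.62] − 76.9896 = 152.191 − 76.9896 = 75.2015.
Reliability = 75.2015 / 168.06 = 0.4475.

0.4475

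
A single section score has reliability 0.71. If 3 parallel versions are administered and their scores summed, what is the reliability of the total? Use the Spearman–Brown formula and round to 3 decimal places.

ρ_k = kρ / (1 + (k−1)ρ) = 3·0.71 / (1 + 2·0.71) = 2.130 / 2.420 = 0.880.

0.880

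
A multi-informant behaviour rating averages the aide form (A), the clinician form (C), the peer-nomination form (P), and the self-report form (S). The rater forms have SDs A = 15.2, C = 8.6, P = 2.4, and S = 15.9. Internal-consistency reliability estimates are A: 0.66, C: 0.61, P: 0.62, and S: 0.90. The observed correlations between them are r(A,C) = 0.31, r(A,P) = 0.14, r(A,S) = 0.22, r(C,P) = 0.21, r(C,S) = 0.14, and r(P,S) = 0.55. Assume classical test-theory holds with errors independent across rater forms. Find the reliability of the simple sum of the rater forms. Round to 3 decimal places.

0.841

Var(A+C+P+S) = 15.2² + 8.6² + 2.4² + 15.9² + 2·[15.2·8.6·0.31 + 15.2·2.4·0.14 + 15.2·15.9·0.22 + 8.6·2.4·0.21 + 8.6·15.9·0.14 + 2.4·15.9·0.55] = 563.57 + 286.532 = 850.102.
With uncorrelated errors the cross-covariances are all true-score covariance, so they carry over unchanged; only the diagonal terms shrink to ρᵢσᵢ².
True-score variance = [15.2²·0.66 + 8.6²·0.61 + 2.4²·0.62 + 15.9²·0.90] + 286.532 = 428.702 + 286.532 = 715.234.
Reliability = 715.234 / 850.102 = 0.841.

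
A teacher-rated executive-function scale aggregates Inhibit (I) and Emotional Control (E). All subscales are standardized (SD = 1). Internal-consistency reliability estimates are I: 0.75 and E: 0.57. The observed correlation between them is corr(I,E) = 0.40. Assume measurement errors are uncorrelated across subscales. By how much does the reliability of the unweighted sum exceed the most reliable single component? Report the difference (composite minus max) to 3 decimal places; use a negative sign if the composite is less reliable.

Var(sum) = 2 + 0.8 = 2.8; true-score variance = 1.32 + 0.8 = 2.12; composite reliability = 0.7571.
Max component reliability = 0.7500.
Difference = 0.7571 − 0.7500 = 0.007.

0.007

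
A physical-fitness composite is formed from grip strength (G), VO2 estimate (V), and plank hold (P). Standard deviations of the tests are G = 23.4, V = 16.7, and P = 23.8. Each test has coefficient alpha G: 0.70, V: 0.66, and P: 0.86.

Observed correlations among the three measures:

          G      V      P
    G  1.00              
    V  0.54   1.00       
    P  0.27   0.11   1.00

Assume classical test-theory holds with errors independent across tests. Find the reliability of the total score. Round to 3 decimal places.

0.846

Var(G+V+P) = 23.4² + 16.7² + 23.8² + 2·[23.4·16.7·0.54 + 23.4·23.8·0.27 + 16.7·23.8·0.11] = 1392.89 + 810.22 = 2203.11.
Because errors are independent across components, Cov(Tᵢ,Tⱼ) = Cov(Xᵢ,Xⱼ); the off-diagonal part of the true-score variance is the same as above.
True-score variance = [23.4²·0.70 + 16.7²·0.66 + 23.8²·0.86] + 810.22 = 1054.5 + 810.22 = 1864.72.
Reliability = 1864.72 / 2203.11 = 0.846.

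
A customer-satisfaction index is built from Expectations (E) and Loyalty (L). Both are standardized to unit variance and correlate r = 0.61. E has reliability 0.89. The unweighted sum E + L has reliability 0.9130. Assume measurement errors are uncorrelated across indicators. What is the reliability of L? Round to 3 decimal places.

0.830

Var(E+L) = 2 + 2·0.61 = 3.220.
True-score variance = ρ_E + ρ_L + 2·0.61, so 0.9130 = (0.89 + ρ_L + 1.22) / 3.220.
ρ_L = 0.9130·3.220 − 0.89 − 1.22 = 0.830.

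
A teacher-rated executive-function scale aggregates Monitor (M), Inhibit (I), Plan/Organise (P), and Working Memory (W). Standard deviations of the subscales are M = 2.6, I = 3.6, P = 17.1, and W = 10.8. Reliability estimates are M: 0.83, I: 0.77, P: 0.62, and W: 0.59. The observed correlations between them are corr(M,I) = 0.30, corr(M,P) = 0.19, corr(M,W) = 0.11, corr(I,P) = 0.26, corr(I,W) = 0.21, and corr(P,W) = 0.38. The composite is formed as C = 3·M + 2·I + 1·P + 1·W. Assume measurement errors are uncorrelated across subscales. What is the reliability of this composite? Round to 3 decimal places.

Var(C) = 3²·2.6² + 2²·3.6² + 17.1² + 10.8² + 2·[6·2.6·3.6·0.30 + 3·2.6·17.1·0.19 + 3·2.6·10.8·0.11 + 2·3.6·17.1·0.26 + 2·3.6·10.8·0.21 + 17.1·10.8·0.38] = 521.73 + 339.952 = 861.682.
With uncorrelated errors the cross-covariances are all true-score covariance, so they carry over unchanged; only the diagonal terms shrink to ρᵢσᵢ².
True-score variance = [3²·2.6²·0.83 + 2²·3.6²·0.77 + 17.1²·0.62 + 10.8²·0.59] + 339.952 = 340.526 + 339.952 = 680.477.
Reliability = 680.477 / 861.682 = 0.790.

0.790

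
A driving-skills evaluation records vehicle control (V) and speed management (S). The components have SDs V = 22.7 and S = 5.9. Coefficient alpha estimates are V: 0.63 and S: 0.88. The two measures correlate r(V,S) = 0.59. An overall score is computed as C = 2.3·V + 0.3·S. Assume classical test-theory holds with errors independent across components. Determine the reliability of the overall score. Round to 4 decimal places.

Var(C) = 2.3²·22.7² + 0.3²·5.9² + 2·[0.69·22.7·5.9·0.59] = 2729.02 + 109.046 = 2838.06.
Because errors are independent across components, Cov(Tᵢ,Tⱼ) = Cov(Xᵢ,Xⱼ); the off-diagonal part of the true-score variance is the same as above.
True-score variance = [2.3²·22.7²·0.63 + 0.3²·5.9²·0.88] + 109.046 = 1720.06 + 109.046 = 1829.11.
Reliability = 1829.11 / 2838.06 = 0.6445.

0.6445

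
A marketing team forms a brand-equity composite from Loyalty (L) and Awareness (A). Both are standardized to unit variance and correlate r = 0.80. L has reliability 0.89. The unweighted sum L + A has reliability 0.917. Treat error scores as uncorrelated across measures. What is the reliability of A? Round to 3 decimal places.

0.811

Var(L+A) = 2 + 2·0.80 = 3.600.
True-score variance = ρ_L + ρ_A + 2·0.80, so 0.917 = (0.89 + ρ_A + 1.60) / 3.600.
ρ_A = 0.917·3.600 − 0.89 − 1.60 = 0.811.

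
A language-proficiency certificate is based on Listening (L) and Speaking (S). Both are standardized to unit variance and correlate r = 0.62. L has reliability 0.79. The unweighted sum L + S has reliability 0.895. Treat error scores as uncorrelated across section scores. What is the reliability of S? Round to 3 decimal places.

Var(L+S) = 2 + 2·0.62 = 3.240.
True-score variance = ρ_L + ρ_S + 2·0.62, so 0.895 = (0.79 + ρ_S + 1.24) / 3.240.
ρ_S = 0.895·3.240 − 0.79 − 1.24 = 0.870.

0.870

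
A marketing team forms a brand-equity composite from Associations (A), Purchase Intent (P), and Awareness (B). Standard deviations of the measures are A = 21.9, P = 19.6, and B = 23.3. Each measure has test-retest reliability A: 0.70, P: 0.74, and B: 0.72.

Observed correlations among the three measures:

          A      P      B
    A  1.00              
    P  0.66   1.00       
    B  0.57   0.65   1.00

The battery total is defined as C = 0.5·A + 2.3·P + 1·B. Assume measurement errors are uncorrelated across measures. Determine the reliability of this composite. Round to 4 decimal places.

Var(C) = 0.5²·21.9² + 2.3²·19.6² + 23.3² + 2·[1.15·21.9·19.6·0.66 + 0.5·21.9·23.3·0.57 + 2.3·19.6·23.3·0.65] = 2695 + 2307.91 = 5002.91.
Because errors are independent across components, Cov(Tᵢ,Tⱼ) = Cov(Xᵢ,Xⱼ); the off-diagonal part of the true-score variance is the same as above.
True-score variance = [0.5²·21.9²·0.70 + 2.3²·19.6²·0.74 + 23.3²·0.72] + 2307.91 = 1978.65 + 2307.91 = 4286.56.
Reliability = 4286.56 / 5002.91 = 0.8568.

0.8568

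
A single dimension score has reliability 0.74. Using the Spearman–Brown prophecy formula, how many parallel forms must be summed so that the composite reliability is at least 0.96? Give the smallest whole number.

k ≥ ρ*(1−ρ₁)/(ρ₁(1−ρ*)) = 0.96·0.26 / (0.74·0.04) = 8.432.
Smallest integer k = 9.

9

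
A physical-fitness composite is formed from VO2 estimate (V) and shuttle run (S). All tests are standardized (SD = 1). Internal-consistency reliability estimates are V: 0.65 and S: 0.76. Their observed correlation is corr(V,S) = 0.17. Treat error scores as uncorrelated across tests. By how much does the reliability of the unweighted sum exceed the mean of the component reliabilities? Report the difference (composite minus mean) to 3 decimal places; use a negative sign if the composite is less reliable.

0.043

Var(sum) = 2 + 0.34 = 2.34; true-score variance = 1.41 + 0.34 = 1.75; composite reliability = 0.7479.
Mean component reliability = 0.7050.
Difference = 0.7479 − 0.7050 = 0.043.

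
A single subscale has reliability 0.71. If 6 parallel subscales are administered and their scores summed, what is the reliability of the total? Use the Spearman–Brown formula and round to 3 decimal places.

0.936

ρ_k = kρ / (1 + (k−1)ρ) = 6·0.71 / (1 + 5·0.71) = 4.260 / 4.550 = 0.936.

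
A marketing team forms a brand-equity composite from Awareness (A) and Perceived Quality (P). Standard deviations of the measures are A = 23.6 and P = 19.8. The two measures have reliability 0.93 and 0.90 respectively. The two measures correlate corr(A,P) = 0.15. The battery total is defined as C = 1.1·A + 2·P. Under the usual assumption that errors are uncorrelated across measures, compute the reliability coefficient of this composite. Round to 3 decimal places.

0.920

Var(C) = 1.1²·23.6² + 2²·19.8² + 2·[2.2·23.6·19.8·0.15] = 2242.08 + 308.405 = 2550.49.
Under uncorrelated errors the observed covariances equal the true-score covariances, so only the own-variance terms attenuate.
True-score variance = [1.1²·23.6²·0.93 + 2²·19.8²·0.90] + 308.405 = 2038.09 + 308.405 = 2346.5.
Reliability = 2346.5 / 2550.49 = 0.920.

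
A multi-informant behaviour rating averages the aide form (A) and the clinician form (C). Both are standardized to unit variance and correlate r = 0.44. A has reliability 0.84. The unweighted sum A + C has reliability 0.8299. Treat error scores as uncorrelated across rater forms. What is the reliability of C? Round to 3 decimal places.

Var(A+C) = 2 + 2·0.44 = 2.880.
True-score variance = ρ_A + ρ_C + 2·0.44, so 0.8299 = (0.84 + ρ_C + 0.88) / 2.880.
ρ_C = 0.8299·2.880 − 0.84 − 0.88 = 0.670.

0.670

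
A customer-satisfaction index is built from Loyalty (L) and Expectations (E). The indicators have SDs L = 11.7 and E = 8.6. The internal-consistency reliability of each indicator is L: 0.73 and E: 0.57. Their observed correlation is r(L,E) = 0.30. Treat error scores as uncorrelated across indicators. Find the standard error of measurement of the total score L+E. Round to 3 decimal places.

Var(total) = 210.85 + 60.372 = 271.222.
True-score variance = 142.087 + 60.372 = 202.459, so reliability = 0.7465.
Error variance = 271.222 − 202.459 = 68.7631; SEM = √68.7631 = 8.292.

8.292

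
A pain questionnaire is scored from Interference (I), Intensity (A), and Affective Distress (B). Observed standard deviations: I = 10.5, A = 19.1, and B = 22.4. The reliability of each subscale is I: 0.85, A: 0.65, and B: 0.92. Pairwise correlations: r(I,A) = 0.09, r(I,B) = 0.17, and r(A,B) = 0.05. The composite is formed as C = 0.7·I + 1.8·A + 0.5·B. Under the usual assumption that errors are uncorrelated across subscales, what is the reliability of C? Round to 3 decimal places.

0.707

Var(C) = 0.7²·10.5² + 1.8²·19.1² + 0.5²·22.4² + 2·[1.26·10.5·19.1·0.09 + 0.35·10.5·22.4·0.17 + 0.9·19.1·22.4·0.05] = 1361.45 + 111.979 = 1473.43.
Because errors are independent across components, Cov(Tᵢ,Tⱼ) = Cov(Xᵢ,Xⱼ); the off-diagonal part of the true-score variance is the same as above.
True-score variance = [0.7²·10.5²·0.85 + 1.8²·19.1²·0.65 + 0.5²·22.4²·0.92] + 111.979 = 929.614 + 111.979 = 1041.59.
Reliability = 1041.59 / 1473.43 = 0.707.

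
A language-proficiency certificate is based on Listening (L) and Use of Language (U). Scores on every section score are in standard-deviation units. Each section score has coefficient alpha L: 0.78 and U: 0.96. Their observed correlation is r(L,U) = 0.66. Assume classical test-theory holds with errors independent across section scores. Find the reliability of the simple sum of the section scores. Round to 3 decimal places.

0.922

Var(L+U) = 2 + 2·[0.66] = 2 + 1.32 = 3.32.
Because errors are independent across components, Cov(Tᵢ,Tⱼ) = Cov(Xᵢ,Xⱼ); the off-diagonal part of the true-score variance is the same as above.
True-score variance = [0.78 + 0.96] + 1.32 = 1.74 + 1.32 = 3.06.
Reliability = 3.06 / 3.32 = 0.922.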